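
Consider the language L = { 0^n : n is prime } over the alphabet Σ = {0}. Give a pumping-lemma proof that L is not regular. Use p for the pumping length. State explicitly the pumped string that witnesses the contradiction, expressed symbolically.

0^{q(1+k)}

Suppose for contradiction that L is regular, and let p be the pumping length.
Let q be a prime with q ≥ p+2 (infinitely many primes exist), and take w = 0^q ∈ L with |w| = q ≥ p.
By the pumping lemma, w = xyz with |xy| ≤ p and |y| > 0.
Then y = 0^k for some k with 1 ≤ k ≤ p.
Since 1 ≤ k ≤ p, |xz| = q-k. Pump with i = q+1: |xy^{q+1}z| = (q-k)+(q+1)k = q+qk = q(1+k), which is composite (both factors ≥ 2). So xy^{q+1}z = 0^{q(1+k)} ∉ L.
This contradicts the pumping lemma, so L is not regular.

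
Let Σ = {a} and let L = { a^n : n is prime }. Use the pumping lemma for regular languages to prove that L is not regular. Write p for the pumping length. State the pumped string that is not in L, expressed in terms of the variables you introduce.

Toward a contradiction, assume L is regular with pumping length p.
Let q be a prime with q ≥ p+2 (infinitely many primes exist), and take w = a^q ∈ L with |w| = q ≥ p.
Write w = xyz as guaranteed by the lemma, with |xy| ≤ p and |y| > 0.
Then y = a^k for some k with 1 ≤ k ≤ p.
Since 1 ≤ k ≤ p, |xz| = q-k. Pump with i = q+1: |xy^{q+1}z| = (q-k)+(q+1)k = q+qk = q(1+k), which is composite (both factors ≥ 2). So xy^{q+1}z = a^{q(1+k)} ∉ L.
This contradicts the pumping lemma, so L is not regular.

a^{q(1+k)}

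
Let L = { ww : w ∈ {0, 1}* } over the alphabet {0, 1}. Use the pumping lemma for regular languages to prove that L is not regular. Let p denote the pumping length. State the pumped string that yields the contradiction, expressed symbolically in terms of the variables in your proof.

Assume L is regular; let p be its pumping constant.
Take w = 0^p 1^p 0^p 1^p = uu where u = 0^p1^p; then w ∈ L and |w| = 4p ≥ p.
By the pumping lemma, w = xyz with |xy| ≤ p and y is nonempty.
Since the first p symbols of w are all 0's and |xy| ≤ p, y lies entirely in the leading 0-block: y = 0^k for some k with 1 ≤ k ≤ p.
Pump with i = 2: xy^2z = 0^{p+k} 1^p 0^p 1^p, of length 4p+k. Suppose this equals vv. The string starts with 0 and ends with 1, so v does too; thus the boundary between the two copies of v is a 1→0 transition. There is exactly one such transition, at position 2p+k, so |v| = 2p+k and |vv| = 4p+2k ≠ 4p+k since k ≥ 1. So xy^2z ∉ L.
This contradicts the pumping lemma, so L is not regular.

0^{p+k} 1^p 0^p 1^p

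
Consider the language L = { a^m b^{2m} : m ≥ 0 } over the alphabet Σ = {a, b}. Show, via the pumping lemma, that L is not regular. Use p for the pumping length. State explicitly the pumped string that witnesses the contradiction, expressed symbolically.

a^{p+k} b^{2p}

Toward a contradiction, assume L is regular with pumping length p.
Let w = a^p b^{2p} ∈ L; note |w| = 3p ≥ p.
Write w = xyz as guaranteed by the lemma, with |xy| ≤ p and |y| ≥ 1.
The first p characters of w are a's, so xy (and hence y) consists only of a's. Write y = a^k, 1 ≤ k ≤ p.
Pump with i = 2: xy^2z = a^{p+k} b^{2p}. For this to lie in L we would need 2p = 2(p+k), which forces k = 0. But k ≥ 1, so xy^2z ∉ L.
This contradicts the pumping lemma, so L is not regular.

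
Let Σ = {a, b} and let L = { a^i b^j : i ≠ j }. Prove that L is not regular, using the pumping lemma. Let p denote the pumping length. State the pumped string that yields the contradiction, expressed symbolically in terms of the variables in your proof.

Suppose for contradiction that L is regular, and let p be the pumping length.
Choose w = a^p b^{p+p!}. Since p ≠ p+p!, w ∈ L; and |w| ≥ p.
Write w = xyz as guaranteed by the lemma, with |xy| ≤ p and |y| ≥ 1.
Because |xy| ≤ p and w begins with p copies of a, we have y = a^k with 1 ≤ k ≤ p.
Since 1 ≤ k ≤ p, k divides p!; set t = 1 + p!/k. Then xy^t z has p + (p!/k)·k = p + p! copies of a. Now the a-count equals the b-count, so i ≠ j fails. So xy^t z = a^{p+p!} b^{p+p!} ∉ L.
Contradiction. Therefore L is not regular.

a^{p+p!} b^{p+p!}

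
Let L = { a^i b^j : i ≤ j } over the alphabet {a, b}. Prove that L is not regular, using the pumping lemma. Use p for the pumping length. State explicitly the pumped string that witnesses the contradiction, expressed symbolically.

Assume L is regular. Let p be the pumping length given by the pumping lemma.
Choose w = a^p b^p ∈ L, with |w| = 2p ≥ p.
The pumping lemma gives a decomposition w = xyz where |xy| ≤ p and y is nonempty.
Since the first p symbols of w are all a's and |xy| ≤ p, y lies entirely in the leading a-block: y = a^k for some k with 1 ≤ k ≤ p.
Consider xy^2z = a^{p+k} b^p. Since k ≥ 1, the a-count p+k exceeds the b-count p, so i ≤ j fails; thus xy^2z ∉ L.
This contradicts the pumping lemma, so L is not regular.

a^{p+k} b^p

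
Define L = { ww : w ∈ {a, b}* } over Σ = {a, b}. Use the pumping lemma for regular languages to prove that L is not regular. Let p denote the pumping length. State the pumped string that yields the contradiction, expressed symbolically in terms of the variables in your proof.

Suppose for contradiction that L is regular, and let p be the pumping length.
Take w = a^p b^p a^p b^p = uu where u = a^pb^p; then w ∈ L and |w| = 4p ≥ p.
Write w = xyz as guaranteed by the lemma, with |xy| ≤ p and |y| > 0.
Since the first p symbols of w are all a's and |xy| ≤ p, y lies entirely in the leading a-block: y = a^k for some k with 1 ≤ k ≤ p.
Pump with i = 2: xy^2z = a^{p+k} b^p a^p b^p, of length 4p+k. Suppose this equals vv. The string starts with a and ends with b, so v does too; thus the boundary between the two copies of v is a b→a transition. There is exactly one such transition, at position 2p+k, so |v| = 2p+k and |vv| = 4p+2k ≠ 4p+k since k ≥ 1. So xy^2z ∉ L.
This contradicts the pumping lemma, so L is not regular.

a^{p+k} b^p a^p b^p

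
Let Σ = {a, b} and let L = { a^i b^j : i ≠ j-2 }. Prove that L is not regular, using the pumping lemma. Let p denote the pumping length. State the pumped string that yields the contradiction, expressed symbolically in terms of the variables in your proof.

Assume L is regular; let p be its pumping constant.
Choose w = a^p b^{p+p!+2}. Since p ≠ (p+p!+2)-2 = p+p!, w ∈ L; and |w| ≥ p.
Write w = xyz as guaranteed by the lemma, with |xy| ≤ p and y is nonempty.
Since the first p symbols of w are all a's and |xy| ≤ p, y lies entirely in the leading a-block: y = a^k for some k with 1 ≤ k ≤ p.
Since 1 ≤ k ≤ p, k divides p!; set t = 1 + p!/k. Then xy^t z has p + (p!/k)·k = p + p! copies of a. Now the a-count is p+p! and (b-count)-2 = (p+p!+2)-2 = p+p!, so i ≠ j-2 fails. So xy^t z = a^{p+p!} b^{p+p!+2} ∉ L.
This contradicts the pumping lemma, so L is not regular.

a^{p+p!} b^{p+p!+2}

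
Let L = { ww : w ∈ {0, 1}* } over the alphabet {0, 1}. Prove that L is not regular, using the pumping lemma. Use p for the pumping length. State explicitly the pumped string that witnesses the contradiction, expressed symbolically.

Toward a contradiction, assume L is regular with pumping length p.
Take w = 0^p 1^p 0^p 1^p = uu where u = 0^p1^p; then w ∈ L and |w| = 4p ≥ p.
By the pumping lemma, w = xyz with |xy| ≤ p and y is nonempty.
Since the first p symbols of w are all 0's and |xy| ≤ p, y lies entirely in the leading 0-block: y = 0^k for some k with 1 ≤ k ≤ p.
Pump with i = 2: xy^2z = 0^{p+k} 1^p 0^p 1^p, of length 4p+k. Suppose this equals vv. The string starts with 0 and ends with 1, so v does too; thus the boundary between the two copies of v is a 1→0 transition. There is exactly one such transition, at position 2p+k, so |v| = 2p+k and |vv| = 4p+2k ≠ 4p+k since k ≥ 1. So xy^2z ∉ L.
Contradiction. Therefore L is not regular.

0^{p+k} 1^p 0^p 1^p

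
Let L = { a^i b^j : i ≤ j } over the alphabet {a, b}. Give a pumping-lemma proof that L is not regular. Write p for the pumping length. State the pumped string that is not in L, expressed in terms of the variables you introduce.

a^{p+k} b^p

Assume L is regular. Let p be the pumping length given by the pumping lemma.
Choose w = a^p b^p ∈ L, with |w| = 2p ≥ p.
By the pumping lemma, w = xyz with |xy| ≤ p and |y| ≥ 1.
Since the first p symbols of w are all a's and |xy| ≤ p, y lies entirely in the leading a-block: y = a^k for some k with 1 ≤ k ≤ p.
Consider xy^2z = a^{p+k} b^p. Since k ≥ 1, the a-count p+k exceeds the b-count p, so i ≤ j fails; thus xy^2z ∉ L.
This is a contradiction; hence L is not regular.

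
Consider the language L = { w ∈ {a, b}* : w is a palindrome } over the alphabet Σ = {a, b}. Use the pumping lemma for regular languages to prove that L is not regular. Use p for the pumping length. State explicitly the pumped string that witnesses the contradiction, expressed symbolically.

Suppose for contradiction that L is regular, and let p be the pumping length.
Take w = a^p b a^p, a palindrome of length 2p+1 ≥ p.
By the pumping lemma, w = xyz with |xy| ≤ p and |y| ≥ 1.
Since the first p symbols of w are all a's and |xy| ≤ p, y lies entirely in the leading a-block: y = a^k for some k with 1 ≤ k ≤ p.
Pump with i = 2: xy^2z = a^{p+k} b a^p. Its reverse is a^p b a^{p+k}, which differs from xy^2z since k ≥ 1. So xy^2z is not a palindrome and xy^2z ∉ L.
This is a contradiction; hence L is not regular.

a^{p+k} b a^p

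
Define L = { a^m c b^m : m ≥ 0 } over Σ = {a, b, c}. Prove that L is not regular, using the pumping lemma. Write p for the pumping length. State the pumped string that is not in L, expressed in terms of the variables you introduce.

Toward a contradiction, assume L is regular with pumping length p.
Take w = a^p c b^p ∈ L with |w| = 2p+1 ≥ p.
Write w = xyz as guaranteed by the lemma, with |xy| ≤ p and |y| ≥ 1.
The first p characters of w are a's, so xy (and hence y) consists only of a's. Write y = a^k, 1 ≤ k ≤ p.
Pump with i = 2: xy^2z = a^{p+k} c b^p, which would require p+k = p. But k ≥ 1, so xy^2z ∉ L.
Contradiction. Therefore L is not regular.

a^{p+k} c b^p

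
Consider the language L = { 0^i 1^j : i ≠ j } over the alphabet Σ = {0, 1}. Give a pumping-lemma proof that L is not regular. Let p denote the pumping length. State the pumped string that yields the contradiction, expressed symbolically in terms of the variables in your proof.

Assume L is regular. Let p be the pumping length given by the pumping lemma.
Choose w = 0^p 1^{p+p!}. Since p ≠ p+p!, w ∈ L; and |w| ≥ p.
Write w = xyz as guaranteed by the lemma, with |xy| ≤ p and y is nonempty.
Because |xy| ≤ p and w begins with p copies of 0, we have y = 0^k with 1 ≤ k ≤ p.
Since 1 ≤ k ≤ p, k divides p!; set t = 1 + p!/k. Then xy^t z has p + (p!/k)·k = p + p! copies of 0. Now the 0-count equals the 1-count, so i ≠ j fails. So xy^t z = 0^{p+p!} 1^{p+p!} ∉ L.
This is a contradiction; hence L is not regular.

0^{p+p!} 1^{p+p!}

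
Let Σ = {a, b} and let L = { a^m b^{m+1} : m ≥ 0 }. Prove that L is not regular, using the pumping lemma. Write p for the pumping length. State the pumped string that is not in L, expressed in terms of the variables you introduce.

a^{p+k} b^{p+1}

Assume L is regular; let p be its pumping constant.
Let w = a^p b^{p+1} ∈ L; note |w| = 2p+1 ≥ p.
The pumping lemma gives a decomposition w = xyz where |xy| ≤ p and |y| > 0.
Since the first p symbols of w are all a's and |xy| ≤ p, y lies entirely in the leading a-block: y = a^k for some k with 1 ≤ k ≤ p.
Pump with i = 2: xy^2z = a^{p+k} b^{p+1}. For this to lie in L we would need p+1 = (p+k)+1, which forces k = 0. But k ≥ 1, so xy^2z ∉ L.
This contradicts the pumping lemma, so L is not regular.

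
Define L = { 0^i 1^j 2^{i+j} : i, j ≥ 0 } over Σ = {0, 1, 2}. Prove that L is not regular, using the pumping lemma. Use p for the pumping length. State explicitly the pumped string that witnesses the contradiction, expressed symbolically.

Toward a contradiction, assume L is regular with pumping length p.
Take w = 0^p 1^p 2^{2p} ∈ L (with i=j=p, i+j=2p), |w| = 4p ≥ p.
Write w = xyz as guaranteed by the lemma, with |xy| ≤ p and |y| ≥ 1.
Since the first p symbols of w are all 0's and |xy| ≤ p, y lies entirely in the leading 0-block: y = 0^k for some k with 1 ≤ k ≤ p.
Consider xy^2z = 0^{p+k} 1^p 2^{2p}. Now the 0- and 1-counts sum to 2p+k, but the 2-count is 2p ≠ 2p+k. So xy^2z ∉ L.
Contradiction. Therefore L is not regular.

0^{p+k} 1^p 2^{2p}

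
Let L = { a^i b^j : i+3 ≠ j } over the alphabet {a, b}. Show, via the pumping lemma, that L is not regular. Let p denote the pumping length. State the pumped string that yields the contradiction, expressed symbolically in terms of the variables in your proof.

a^{p+p!} b^{p+p!+3}

Toward a contradiction, assume L is regular with pumping length p.
Choose w = a^p b^{p+p!+3}. Since p ≠ (p+p!+3)-3 = p+p!, w ∈ L; and |w| ≥ p.
The pumping lemma gives a decomposition w = xyz where |xy| ≤ p and |y| > 0.
Since the first p symbols of w are all a's and |xy| ≤ p, y lies entirely in the leading a-block: y = a^k for some k with 1 ≤ k ≤ p.
Since 1 ≤ k ≤ p, k divides p!; set t = 1 + p!/k. Then xy^t z has p + (p!/k)·k = p + p! copies of a. Now the a-count is p+p! and (b-count)-3 = (p+p!+3)-3 = p+p!, so i+3 ≠ j fails. So xy^t z = a^{p+p!} b^{p+p!+3} ∉ L.
Contradiction. Therefore L is not regular.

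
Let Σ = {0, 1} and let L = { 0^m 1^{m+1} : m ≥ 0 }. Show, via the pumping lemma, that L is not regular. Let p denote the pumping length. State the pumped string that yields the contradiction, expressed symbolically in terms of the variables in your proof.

0^{p+k} 1^{p+1}

Assume L is regular. Let p be the pumping length given by the pumping lemma.
Take w = 0^p 1^{p+1}. Then w ∈ L and |w| = 2p+1 ≥ p.
The pumping lemma gives a decomposition w = xyz where |xy| ≤ p and y is nonempty.
Because |xy| ≤ p and w begins with p copies of 0, we have y = 0^k with 1 ≤ k ≤ p.
Pump with i = 2: xy^2z = 0^{p+k} 1^{p+1}. For this to lie in L we would need p+1 = (p+k)+1, which forces k = 0. But k ≥ 1, so xy^2z ∉ L.
This contradicts the pumping lemma, so L is not regular.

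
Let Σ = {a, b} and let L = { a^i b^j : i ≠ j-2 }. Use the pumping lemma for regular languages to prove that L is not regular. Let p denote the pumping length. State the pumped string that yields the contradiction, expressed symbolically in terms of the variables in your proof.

Toward a contradiction, assume L is regular with pumping length p.
Choose w = a^p b^{p+p!+2}. Since p ≠ (p+p!+2)-2 = p+p!, w ∈ L; and |w| ≥ p.
By the pumping lemma, w = xyz with |xy| ≤ p and |y| > 0.
Since the first p symbols of w are all a's and |xy| ≤ p, y lies entirely in the leading a-block: y = a^k for some k with 1 ≤ k ≤ p.
Since 1 ≤ k ≤ p, k divides p!; set t = 1 + p!/k. Then xy^t z has p + (p!/k)·k = p + p! copies of a. Now the a-count is p+p! and (b-count)-2 = (p+p!+2)-2 = p+p!, so i ≠ j-2 fails. So xy^t z = a^{p+p!} b^{p+p!+2} ∉ L.
This is a contradiction; hence L is not regular.

a^{p+p!} b^{p+p!+2}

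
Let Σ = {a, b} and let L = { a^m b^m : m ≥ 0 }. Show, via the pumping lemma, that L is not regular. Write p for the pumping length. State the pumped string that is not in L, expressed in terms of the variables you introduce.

Suppose for contradiction that L is regular, and let p be the pumping length.
Take w = a^p b^p. Then w ∈ L and |w| = 2p ≥ p.
The pumping lemma gives a decomposition w = xyz where |xy| ≤ p and |y| ≥ 1.
The first p characters of w are a's, so xy (and hence y) consists only of a's. Write y = a^k, 1 ≤ k ≤ p.
Pump with i = 2: xy^2z = a^{p+k} b^p. For this to lie in L we would need p = p+k, which forces k = 0. But k ≥ 1, so xy^2z ∉ L.
This is a contradiction; hence L is not regular.

a^{p+k} b^p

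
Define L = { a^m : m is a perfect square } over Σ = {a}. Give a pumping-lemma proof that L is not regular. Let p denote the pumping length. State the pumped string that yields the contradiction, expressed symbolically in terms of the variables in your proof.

a^{p²+k}

Toward a contradiction, assume L is regular with pumping length p.
Take w = a^{p²} ∈ L with |w| = p² ≥ p.
Write w = xyz as guaranteed by the lemma, with |xy| ≤ p and y is nonempty.
Then y = a^k for some k with 1 ≤ k ≤ p.
Pump with i = 2: xy^2z = a^{p²+k}. Since 1 ≤ k ≤ p, p² < p²+k ≤ p²+p < (p+1)², so p²+k lies strictly between consecutive squares and is not a perfect square. So xy^2z ∉ L.
Contradiction. Therefore L is not regular.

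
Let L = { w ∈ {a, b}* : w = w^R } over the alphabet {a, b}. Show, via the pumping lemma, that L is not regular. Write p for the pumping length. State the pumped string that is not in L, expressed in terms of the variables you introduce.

Toward a contradiction, assume L is regular with pumping length p.
Take w = a^p b a^p, a palindrome of length 2p+1 ≥ p.
Write w = xyz as guaranteed by the lemma, with |xy| ≤ p and |y| ≥ 1.
Since the first p symbols of w are all a's and |xy| ≤ p, y lies entirely in the leading a-block: y = a^k for some k with 1 ≤ k ≤ p.
Pump with i = 2: xy^2z = a^{p+k} b a^p. Its reverse is a^p b a^{p+k}, which differs from xy^2z since k ≥ 1. So xy^2z is not a palindrome and xy^2z ∉ L.
This is a contradiction; hence L is not regular.

a^{p+k} b a^p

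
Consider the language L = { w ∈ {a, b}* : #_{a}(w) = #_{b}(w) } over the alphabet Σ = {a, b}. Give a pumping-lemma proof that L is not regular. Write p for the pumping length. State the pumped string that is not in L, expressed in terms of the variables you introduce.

Toward a contradiction, assume L is regular with pumping length p.
Choose w = a^p b^p ∈ L with |w| = 2p ≥ p.
The pumping lemma gives a decomposition w = xyz where |xy| ≤ p and |y| ≥ 1.
Since the first p symbols of w are all a's and |xy| ≤ p, y lies entirely in the leading a-block: y = a^k for some k with 1 ≤ k ≤ p.
Pump with i = 2: xy^2z = a^{p+k} b^p has p+k occurrences of a but only p of b. Since k ≥ 1 the counts differ, so xy^2z ∉ L.
This contradicts the pumping lemma, so L is not regular.

a^{p+k} b^p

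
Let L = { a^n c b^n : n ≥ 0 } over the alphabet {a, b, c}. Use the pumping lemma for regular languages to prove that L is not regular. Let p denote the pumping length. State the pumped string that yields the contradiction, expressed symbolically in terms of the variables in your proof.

Suppose for contradiction that L is regular, and let p be the pumping length.
Take w = a^p c b^p ∈ L with |w| = 2p+1 ≥ p.
The pumping lemma gives a decomposition w = xyz where |xy| ≤ p and |y| > 0.
Since the first p symbols of w are all a's and |xy| ≤ p, y lies entirely in the leading a-block: y = a^k for some k with 1 ≤ k ≤ p.
Pump with i = 2: xy^2z = a^{p+k} c b^p, which would require p+k = p. But k ≥ 1, so xy^2z ∉ L.
This is a contradiction; hence L is not regular.

a^{p+k} c b^p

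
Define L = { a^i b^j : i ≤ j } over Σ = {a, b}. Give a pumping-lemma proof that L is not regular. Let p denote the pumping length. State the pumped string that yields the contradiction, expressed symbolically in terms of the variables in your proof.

Toward a contradiction, assume L is regular with pumping length p.
Choose w = a^p b^p ∈ L, with |w| = 2p ≥ p.
Write w = xyz as guaranteed by the lemma, with |xy| ≤ p and |y| > 0.
Since the first p symbols of w are all a's and |xy| ≤ p, y lies entirely in the leading a-block: y = a^k for some k with 1 ≤ k ≤ p.
Consider xy^2z = a^{p+k} b^p. Since k ≥ 1, the a-count p+k exceeds the b-count p, so i ≤ j fails; thus xy^2z ∉ L.
This contradicts the pumping lemma, so L is not regular.

a^{p+k} b^p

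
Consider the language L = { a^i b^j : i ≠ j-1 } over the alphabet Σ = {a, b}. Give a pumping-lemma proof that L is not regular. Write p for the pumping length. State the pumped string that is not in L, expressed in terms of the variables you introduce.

a^{p+p!} b^{p+p!+1}

Suppose for contradiction that L is regular, and let p be the pumping length.
Choose w = a^p b^{p+p!+1}. Since p ≠ (p+p!+1)-1 = p+p!, w ∈ L; and |w| ≥ p.
The pumping lemma gives a decomposition w = xyz where |xy| ≤ p and |y| ≥ 1.
Since the first p symbols of w are all a's and |xy| ≤ p, y lies entirely in the leading a-block: y = a^k for some k with 1 ≤ k ≤ p.
Since 1 ≤ k ≤ p, k divides p!; set t = 1 + p!/k. Then xy^t z has p + (p!/k)·k = p + p! copies of a. Now the a-count is p+p! and (b-count)-1 = (p+p!+1)-1 = p+p!, so i ≠ j-1 fails. So xy^t z = a^{p+p!} b^{p+p!+1} ∉ L.
This is a contradiction; hence L is not regular.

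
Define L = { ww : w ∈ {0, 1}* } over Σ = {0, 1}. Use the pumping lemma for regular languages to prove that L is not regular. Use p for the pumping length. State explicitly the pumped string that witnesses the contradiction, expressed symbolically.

0^{p+k} 1^p 0^p 1^p

Suppose for contradiction that L is regular, and let p be the pumping length.
Take w = 0^p 1^p 0^p 1^p = uu where u = 0^p1^p; then w ∈ L and |w| = 4p ≥ p.
Write w = xyz as guaranteed by the lemma, with |xy| ≤ p and y is nonempty.
Since the first p symbols of w are all 0's and |xy| ≤ p, y lies entirely in the leading 0-block: y = 0^k for some k with 1 ≤ k ≤ p.
Pump with i = 2: xy^2z = 0^{p+k} 1^p 0^p 1^p, of length 4p+k. Suppose this equals vv. The string starts with 0 and ends with 1, so v does too; thus the boundary between the two copies of v is a 1→0 transition. There is exactly one such transition, at position 2p+k, so |v| = 2p+k and |vv| = 4p+2k ≠ 4p+k since k ≥ 1. So xy^2z ∉ L.
This is a contradiction; hence L is not regular.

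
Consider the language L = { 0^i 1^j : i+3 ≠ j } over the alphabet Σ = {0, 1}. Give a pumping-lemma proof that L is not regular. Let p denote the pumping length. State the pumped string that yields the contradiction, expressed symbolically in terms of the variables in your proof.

0^{p+p!} 1^{p+p!+3}

Suppose for contradiction that L is regular, and let p be the pumping length.
Choose w = 0^p 1^{p+p!+3}. Since p ≠ (p+p!+3)-3 = p+p!, w ∈ L; and |w| ≥ p.
By the pumping lemma, w = xyz with |xy| ≤ p and y is nonempty.
Since the first p symbols of w are all 0's and |xy| ≤ p, y lies entirely in the leading 0-block: y = 0^k for some k with 1 ≤ k ≤ p.
Since 1 ≤ k ≤ p, k divides p!; set t = 1 + p!/k. Then xy^t z has p + (p!/k)·k = p + p! copies of 0. Now the 0-count is p+p! and (1-count)-3 = (p+p!+3)-3 = p+p!, so i+3 ≠ j fails. So xy^t z = 0^{p+p!} 1^{p+p!+3} ∉ L.
Contradiction. Therefore L is not regular.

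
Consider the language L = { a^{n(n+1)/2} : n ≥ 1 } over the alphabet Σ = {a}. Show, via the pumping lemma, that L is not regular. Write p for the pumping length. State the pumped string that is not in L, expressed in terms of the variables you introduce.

Assume L is regular; let p be its pumping constant.
Take w = a^{p(p+1)/2} ∈ L with |w| = p(p+1)/2 ≥ p.
The pumping lemma gives a decomposition w = xyz where |xy| ≤ p and |y| > 0.
Then y = a^k for some k with 1 ≤ k ≤ p.
Pump with i = 2: xy^2z = a^{p(p+1)/2+k}. Since 1 ≤ k ≤ p, p(p+1)/2 < p(p+1)/2+k ≤ p(p+1)/2+p < (p+1)(p+2)/2, so p(p+1)/2+k is strictly between consecutive triangular numbers. So xy^2z ∉ L.
This contradicts the pumping lemma, so L is not regular.

a^{p(p+1)/2+k}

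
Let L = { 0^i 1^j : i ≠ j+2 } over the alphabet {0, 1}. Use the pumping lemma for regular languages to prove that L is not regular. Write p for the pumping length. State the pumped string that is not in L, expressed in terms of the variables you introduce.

0^{p+p!} 1^{p+p!-2}

Toward a contradiction, assume L is regular with pumping length p.
Choose w = 0^p 1^{p+p!-2}. Since p ≠ (p+p!-2)+2 = p+p!, w ∈ L; and |w| ≥ p.
Write w = xyz as guaranteed by the lemma, with |xy| ≤ p and |y| > 0.
Since the first p symbols of w are all 0's and |xy| ≤ p, y lies entirely in the leading 0-block: y = 0^k for some k with 1 ≤ k ≤ p.
Since 1 ≤ k ≤ p, k divides p!; set t = 1 + p!/k. Then xy^t z has p + (p!/k)·k = p + p! copies of 0. Now the 0-count is p+p! and (1-count)+2 = (p+p!-2)+2 = p+p!, so i ≠ j+2 fails. So xy^t z = 0^{p+p!} 1^{p+p!-2} ∉ L.
This is a contradiction; hence L is not regular.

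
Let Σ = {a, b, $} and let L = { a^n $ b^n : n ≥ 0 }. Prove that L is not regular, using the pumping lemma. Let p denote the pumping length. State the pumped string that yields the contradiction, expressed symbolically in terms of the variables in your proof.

Suppose for contradiction that L is regular, and let p be the pumping length.
Take w = a^p $ b^p ∈ L with |w| = 2p+1 ≥ p.
The pumping lemma gives a decomposition w = xyz where |xy| ≤ p and y is nonempty.
Because |xy| ≤ p and w begins with p copies of a, we have y = a^k with 1 ≤ k ≤ p.
Pump with i = 2: xy^2z = a^{p+k} $ b^p, which would require p+k = p. But k ≥ 1, so xy^2z ∉ L.
Contradiction. Therefore L is not regular.

a^{p+k} $ b^p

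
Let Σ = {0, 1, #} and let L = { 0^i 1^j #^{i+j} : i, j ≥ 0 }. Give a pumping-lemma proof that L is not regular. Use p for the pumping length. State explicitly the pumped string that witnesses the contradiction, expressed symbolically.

0^{p+k} 1^p #^{2p}

Toward a contradiction, assume L is regular with pumping length p.
Take w = 0^p 1^p #^{2p} ∈ L (with i=j=p, i+j=2p), |w| = 4p ≥ p.
By the pumping lemma, w = xyz with |xy| ≤ p and y is nonempty.
Because |xy| ≤ p and w begins with p copies of 0, we have y = 0^k with 1 ≤ k ≤ p.
Consider xy^2z = 0^{p+k} 1^p #^{2p}. Now the 0- and 1-counts sum to 2p+k, but the #-count is 2p ≠ 2p+k. So xy^2z ∉ L.
Contradiction. Therefore L is not regular.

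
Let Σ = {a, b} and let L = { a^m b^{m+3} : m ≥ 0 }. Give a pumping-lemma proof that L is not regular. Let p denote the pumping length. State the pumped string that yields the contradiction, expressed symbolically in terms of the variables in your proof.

a^{p+k} b^{p+3}

Suppose for contradiction that L is regular, and let p be the pumping length.
Let w = a^p b^{p+3} ∈ L; note |w| = 2p+3 ≥ p.
By the pumping lemma, w = xyz with |xy| ≤ p and |y| ≥ 1.
Because |xy| ≤ p and w begins with p copies of a, we have y = a^k with 1 ≤ k ≤ p.
Pump with i = 2: xy^2z = a^{p+k} b^{p+3}. For this to lie in L we would need p+3 = (p+k)+3, which forces k = 0. But k ≥ 1, so xy^2z ∉ L.
This is a contradiction; hence L is not regular.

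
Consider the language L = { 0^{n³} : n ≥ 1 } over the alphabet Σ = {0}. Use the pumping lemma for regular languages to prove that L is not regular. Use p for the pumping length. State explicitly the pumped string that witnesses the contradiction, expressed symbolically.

Assume L is regular; let p be its pumping constant.
Take w = 0^{p³} ∈ L with |w| = p³ ≥ p.
The pumping lemma gives a decomposition w = xyz where |xy| ≤ p and |y| ≥ 1.
Then y = 0^k for some k with 1 ≤ k ≤ p.
Pump with i = 2: xy^2z = 0^{p³+k}. Since 1 ≤ k ≤ p, p³ < p³+k ≤ p³+p < p³+3p²+3p+1 = (p+1)³, so p³+k is not a perfect cube. So xy^2z ∉ L.
This is a contradiction; hence L is not regular.

0^{p³+k}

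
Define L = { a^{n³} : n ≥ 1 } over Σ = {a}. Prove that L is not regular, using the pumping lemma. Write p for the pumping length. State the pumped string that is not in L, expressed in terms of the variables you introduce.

Assume L is regular. Let p be the pumping length given by the pumping lemma.
Take w = a^{p³} ∈ L with |w| = p³ ≥ p.
Write w = xyz as guaranteed by the lemma, with |xy| ≤ p and |y| > 0.
Then y = a^k for some k with 1 ≤ k ≤ p.
Pump with i = 2: xy^2z = a^{p³+k}. Since 1 ≤ k ≤ p, p³ < p³+k ≤ p³+p < p³+3p²+3p+1 = (p+1)³, so p³+k is not a perfect cube. So xy^2z ∉ L.
Contradiction. Therefore L is not regular.

a^{p³+k}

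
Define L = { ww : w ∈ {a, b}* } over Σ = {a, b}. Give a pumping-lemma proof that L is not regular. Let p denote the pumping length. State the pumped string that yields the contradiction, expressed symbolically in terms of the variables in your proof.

a^{p+k} b^p a^p b^p

Toward a contradiction, assume L is regular with pumping length p.
Take w = a^p b^p a^p b^p = uu where u = a^pb^p; then w ∈ L and |w| = 4p ≥ p.
The pumping lemma gives a decomposition w = xyz where |xy| ≤ p and |y| > 0.
Since the first p symbols of w are all a's and |xy| ≤ p, y lies entirely in the leading a-block: y = a^k for some k with 1 ≤ k ≤ p.
Pump with i = 2: xy^2z = a^{p+k} b^p a^p b^p, of length 4p+k. Suppose this equals vv. The string starts with a and ends with b, so v does too; thus the boundary between the two copies of v is a b→a transition. There is exactly one such transition, at position 2p+k, so |v| = 2p+k and |vv| = 4p+2k ≠ 4p+k since k ≥ 1. So xy^2z ∉ L.
This contradicts the pumping lemma, so L is not regular.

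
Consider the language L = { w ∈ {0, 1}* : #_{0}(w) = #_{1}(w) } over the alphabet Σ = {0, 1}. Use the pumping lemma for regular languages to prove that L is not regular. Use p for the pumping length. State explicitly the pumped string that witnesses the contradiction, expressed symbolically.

0^{p+k} 1^p

Assume L is regular; let p be its pumping constant.
Choose w = 0^p 1^p ∈ L with |w| = 2p ≥ p.
The pumping lemma gives a decomposition w = xyz where |xy| ≤ p and y is nonempty.
Since the first p symbols of w are all 0's and |xy| ≤ p, y lies entirely in the leading 0-block: y = 0^k for some k with 1 ≤ k ≤ p.
Pump with i = 2: xy^2z = 0^{p+k} 1^p has p+k occurrences of 0 but only p of 1. Since k ≥ 1 the counts differ, so xy^2z ∉ L.
This is a contradiction; hence L is not regular.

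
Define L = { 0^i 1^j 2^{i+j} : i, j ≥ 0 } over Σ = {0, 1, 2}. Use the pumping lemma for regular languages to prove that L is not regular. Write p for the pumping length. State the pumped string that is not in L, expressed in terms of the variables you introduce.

Assume L is regular; let p be its pumping constant.
Take w = 0^p 1^p 2^{2p} ∈ L (with i=j=p, i+j=2p), |w| = 4p ≥ p.
By the pumping lemma, w = xyz with |xy| ≤ p and |y| > 0.
Since the first p symbols of w are all 0's and |xy| ≤ p, y lies entirely in the leading 0-block: y = 0^k for some k with 1 ≤ k ≤ p.
Consider xy^2z = 0^{p+k} 1^p 2^{2p}. Now the 0- and 1-counts sum to 2p+k, but the 2-count is 2p ≠ 2p+k. So xy^2z ∉ L.
This contradicts the pumping lemma, so L is not regular.

0^{p+k} 1^p 2^{2p}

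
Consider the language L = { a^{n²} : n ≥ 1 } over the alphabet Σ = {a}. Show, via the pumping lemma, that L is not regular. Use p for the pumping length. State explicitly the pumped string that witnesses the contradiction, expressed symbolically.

Toward a contradiction, assume L is regular with pumping length p.
Take w = a^{p²} ∈ L with |w| = p² ≥ p.
The pumping lemma gives a decomposition w = xyz where |xy| ≤ p and |y| > 0.
Then y = a^k for some k with 1 ≤ k ≤ p.
Pump with i = 2: xy^2z = a^{p²+k}. Since 1 ≤ k ≤ p, p² < p²+k ≤ p²+p < (p+1)², so p²+k lies strictly between consecutive squares and is not a perfect square. So xy^2z ∉ L.
Contradiction. Therefore L is not regular.

a^{p²+k}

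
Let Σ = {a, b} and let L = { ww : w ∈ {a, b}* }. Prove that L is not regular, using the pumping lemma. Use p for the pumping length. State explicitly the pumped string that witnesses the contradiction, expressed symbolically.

a^{p+k} b^p a^p b^p

Toward a contradiction, assume L is regular with pumping length p.
Take w = a^p b^p a^p b^p = uu where u = a^pb^p; then w ∈ L and |w| = 4p ≥ p.
The pumping lemma gives a decomposition w = xyz where |xy| ≤ p and |y| > 0.
The first p characters of w are a's, so xy (and hence y) consists only of a's. Write y = a^k, 1 ≤ k ≤ p.
Pump with i = 2: xy^2z = a^{p+k} b^p a^p b^p, of length 4p+k. Suppose this equals vv. The string starts with a and ends with b, so v does too; thus the boundary between the two copies of v is a b→a transition. There is exactly one such transition, at position 2p+k, so |v| = 2p+k and |vv| = 4p+2k ≠ 4p+k since k ≥ 1. So xy^2z ∉ L.
Contradiction. Therefore L is not regular.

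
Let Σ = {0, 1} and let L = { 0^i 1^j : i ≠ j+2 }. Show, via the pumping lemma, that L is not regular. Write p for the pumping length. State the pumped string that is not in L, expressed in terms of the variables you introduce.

0^{p+p!} 1^{p+p!-2}

Toward a contradiction, assume L is regular with pumping length p.
Choose w = 0^p 1^{p+p!-2}. Since p ≠ (p+p!-2)+2 = p+p!, w ∈ L; and |w| ≥ p.
The pumping lemma gives a decomposition w = xyz where |xy| ≤ p and |y| ≥ 1.
Because |xy| ≤ p and w begins with p copies of 0, we have y = 0^k with 1 ≤ k ≤ p.
Since 1 ≤ k ≤ p, k divides p!; set t = 1 + p!/k. Then xy^t z has p + (p!/k)·k = p + p! copies of 0. Now the 0-count is p+p! and (1-count)+2 = (p+p!-2)+2 = p+p!, so i ≠ j+2 fails. So xy^t z = 0^{p+p!} 1^{p+p!-2} ∉ L.
This is a contradiction; hence L is not regular.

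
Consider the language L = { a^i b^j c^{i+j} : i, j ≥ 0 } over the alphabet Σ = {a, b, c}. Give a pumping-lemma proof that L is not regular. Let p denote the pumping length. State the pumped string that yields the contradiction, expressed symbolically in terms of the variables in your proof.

a^{p+k} b^p c^{2p}

Toward a contradiction, assume L is regular with pumping length p.
Take w = a^p b^p c^{2p} ∈ L (with i=j=p, i+j=2p), |w| = 4p ≥ p.
By the pumping lemma, w = xyz with |xy| ≤ p and y is nonempty.
Because |xy| ≤ p and w begins with p copies of a, we have y = a^k with 1 ≤ k ≤ p.
Consider xy^2z = a^{p+k} b^p c^{2p}. Now the a- and b-counts sum to 2p+k, but the c-count is 2p ≠ 2p+k. So xy^2z ∉ L.
This contradicts the pumping lemma, so L is not regular.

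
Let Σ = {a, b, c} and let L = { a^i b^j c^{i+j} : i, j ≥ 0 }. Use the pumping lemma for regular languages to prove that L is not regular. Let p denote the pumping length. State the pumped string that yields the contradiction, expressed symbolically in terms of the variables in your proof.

Assume L is regular; let p be its pumping constant.
Take w = a^p b^p c^{2p} ∈ L (with i=j=p, i+j=2p), |w| = 4p ≥ p.
By the pumping lemma, w = xyz with |xy| ≤ p and y is nonempty.
Because |xy| ≤ p and w begins with p copies of a, we have y = a^k with 1 ≤ k ≤ p.
Consider xy^2z = a^{p+k} b^p c^{2p}. Now the a- and b-counts sum to 2p+k, but the c-count is 2p ≠ 2p+k. So xy^2z ∉ L.
This is a contradiction; hence L is not regular.

a^{p+k} b^p c^{2p}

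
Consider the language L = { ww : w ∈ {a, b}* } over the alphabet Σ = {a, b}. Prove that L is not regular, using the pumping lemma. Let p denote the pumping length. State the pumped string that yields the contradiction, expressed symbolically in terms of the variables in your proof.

Assume L is regular. Let p be the pumping length given by the pumping lemma.
Take w = a^p b^p a^p b^p = uu where u = a^pb^p; then w ∈ L and |w| = 4p ≥ p.
The pumping lemma gives a decomposition w = xyz where |xy| ≤ p and |y| > 0.
Since the first p symbols of w are all a's and |xy| ≤ p, y lies entirely in the leading a-block: y = a^k for some k with 1 ≤ k ≤ p.
Pump with i = 2: xy^2z = a^{p+k} b^p a^p b^p, of length 4p+k. Suppose this equals vv. The string starts with a and ends with b, so v does too; thus the boundary between the two copies of v is a b→a transition. There is exactly one such transition, at position 2p+k, so |v| = 2p+k and |vv| = 4p+2k ≠ 4p+k since k ≥ 1. So xy^2z ∉ L.
This contradicts the pumping lemma, so L is not regular.

a^{p+k} b^p a^p b^p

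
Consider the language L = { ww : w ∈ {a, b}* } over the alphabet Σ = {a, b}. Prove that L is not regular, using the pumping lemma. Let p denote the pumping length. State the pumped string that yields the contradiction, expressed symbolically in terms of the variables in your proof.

Toward a contradiction, assume L is regular with pumping length p.
Take w = a^p b^p a^p b^p = uu where u = a^pb^p; then w ∈ L and |w| = 4p ≥ p.
By the pumping lemma, w = xyz with |xy| ≤ p and y is nonempty.
Because |xy| ≤ p and w begins with p copies of a, we have y = a^k with 1 ≤ k ≤ p.
Pump with i = 2: xy^2z = a^{p+k} b^p a^p b^p, of length 4p+k. Suppose this equals vv. The string starts with a and ends with b, so v does too; thus the boundary between the two copies of v is a b→a transition. There is exactly one such transition, at position 2p+k, so |v| = 2p+k and |vv| = 4p+2k ≠ 4p+k since k ≥ 1. So xy^2z ∉ L.
This contradicts the pumping lemma, so L is not regular.

a^{p+k} b^p a^p b^p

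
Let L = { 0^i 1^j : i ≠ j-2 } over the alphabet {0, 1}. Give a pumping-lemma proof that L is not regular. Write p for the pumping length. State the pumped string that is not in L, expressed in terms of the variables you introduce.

0^{p+p!} 1^{p+p!+2}

Assume L is regular; let p be its pumping constant.
Choose w = 0^p 1^{p+p!+2}. Since p ≠ (p+p!+2)-2 = p+p!, w ∈ L; and |w| ≥ p.
The pumping lemma gives a decomposition w = xyz where |xy| ≤ p and |y| ≥ 1.
The first p characters of w are 0's, so xy (and hence y) consists only of 0's. Write y = 0^k, 1 ≤ k ≤ p.
Since 1 ≤ k ≤ p, k divides p!; set t = 1 + p!/k. Then xy^t z has p + (p!/k)·k = p + p! copies of 0. Now the 0-count is p+p! and (1-count)-2 = (p+p!+2)-2 = p+p!, so i ≠ j-2 fails. So xy^t z = 0^{p+p!} 1^{p+p!+2} ∉ L.
Contradiction. Therefore L is not regular.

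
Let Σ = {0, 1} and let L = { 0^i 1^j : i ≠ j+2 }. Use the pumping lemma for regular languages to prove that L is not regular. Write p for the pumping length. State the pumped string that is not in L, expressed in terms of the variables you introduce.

Assume L is regular. Let p be the pumping length given by the pumping lemma.
Choose w = 0^p 1^{p+p!-2}. Since p ≠ (p+p!-2)+2 = p+p!, w ∈ L; and |w| ≥ p.
By the pumping lemma, w = xyz with |xy| ≤ p and |y| ≥ 1.
Because |xy| ≤ p and w begins with p copies of 0, we have y = 0^k with 1 ≤ k ≤ p.
Since 1 ≤ k ≤ p, k divides p!; set t = 1 + p!/k. Then xy^t z has p + (p!/k)·k = p + p! copies of 0. Now the 0-count is p+p! and (1-count)+2 = (p+p!-2)+2 = p+p!, so i ≠ j+2 fails. So xy^t z = 0^{p+p!} 1^{p+p!-2} ∉ L.
This is a contradiction; hence L is not regular.

0^{p+p!} 1^{p+p!-2}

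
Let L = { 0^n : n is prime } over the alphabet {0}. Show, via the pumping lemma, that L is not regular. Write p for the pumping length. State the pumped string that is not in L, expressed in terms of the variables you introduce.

Assume L is regular. Let p be the pumping length given by the pumping lemma.
Let q be a prime with q ≥ p+2 (infinitely many primes exist), and take w = 0^q ∈ L with |w| = q ≥ p.
By the pumping lemma, w = xyz with |xy| ≤ p and |y| ≥ 1.
Then y = 0^k for some k with 1 ≤ k ≤ p.
Since 1 ≤ k ≤ p, |xz| = q-k. Pump with i = q+1: |xy^{q+1}z| = (q-k)+(q+1)k = q+qk = q(1+k), which is composite (both factors ≥ 2). So xy^{q+1}z = 0^{q(1+k)} ∉ L.
This is a contradiction; hence L is not regular.

0^{q(1+k)}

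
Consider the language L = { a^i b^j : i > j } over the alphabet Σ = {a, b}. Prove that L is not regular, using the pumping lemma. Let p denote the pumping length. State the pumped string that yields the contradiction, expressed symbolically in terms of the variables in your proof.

Assume L is regular. Let p be the pumping length given by the pumping lemma.
Choose w = a^{p+1} b^p ∈ L, with |w| = 2p+1 ≥ p.
Write w = xyz as guaranteed by the lemma, with |xy| ≤ p and y is nonempty.
Because |xy| ≤ p and w begins with p copies of a, we have y = a^k with 1 ≤ k ≤ p.
Consider xy^0z = xz = a^{p+1-k} b^p. Since k ≥ 1, the a-count p+1-k is at most p, so i > j fails; thus xz ∉ L.
This contradicts the pumping lemma, so L is not regular.

a^{p+1-k} b^p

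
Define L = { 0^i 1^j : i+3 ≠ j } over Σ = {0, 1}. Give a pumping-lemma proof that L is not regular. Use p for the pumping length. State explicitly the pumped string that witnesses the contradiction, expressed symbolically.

Assume L is regular; let p be its pumping constant.
Choose w = 0^p 1^{p+p!+3}. Since p ≠ (p+p!+3)-3 = p+p!, w ∈ L; and |w| ≥ p.
The pumping lemma gives a decomposition w = xyz where |xy| ≤ p and |y| > 0.
Because |xy| ≤ p and w begins with p copies of 0, we have y = 0^k with 1 ≤ k ≤ p.
Since 1 ≤ k ≤ p, k divides p!; set t = 1 + p!/k. Then xy^t z has p + (p!/k)·k = p + p! copies of 0. Now the 0-count is p+p! and (1-count)-3 = (p+p!+3)-3 = p+p!, so i+3 ≠ j fails. So xy^t z = 0^{p+p!} 1^{p+p!+3} ∉ L.
This is a contradiction; hence L is not regular.

0^{p+p!} 1^{p+p!+3}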